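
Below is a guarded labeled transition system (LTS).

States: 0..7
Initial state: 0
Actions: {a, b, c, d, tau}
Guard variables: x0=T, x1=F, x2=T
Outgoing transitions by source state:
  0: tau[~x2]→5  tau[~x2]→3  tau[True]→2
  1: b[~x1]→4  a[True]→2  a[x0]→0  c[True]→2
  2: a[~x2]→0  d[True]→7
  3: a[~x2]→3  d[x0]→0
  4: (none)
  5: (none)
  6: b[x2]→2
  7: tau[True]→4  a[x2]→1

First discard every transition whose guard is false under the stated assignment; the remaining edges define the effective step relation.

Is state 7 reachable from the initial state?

Answer: REACHABLE

Working:
10 transition(s) survive guard evaluation.
Layer 0: {0}
Layer 1: {2}  total {0,2}
Layer 2: {7}  total {0,2,7}
Layer 3: {1,4}  total {0,1,2,4,7}
Reachable = {0,1,2,4,7}
trace reaching 7: tau·d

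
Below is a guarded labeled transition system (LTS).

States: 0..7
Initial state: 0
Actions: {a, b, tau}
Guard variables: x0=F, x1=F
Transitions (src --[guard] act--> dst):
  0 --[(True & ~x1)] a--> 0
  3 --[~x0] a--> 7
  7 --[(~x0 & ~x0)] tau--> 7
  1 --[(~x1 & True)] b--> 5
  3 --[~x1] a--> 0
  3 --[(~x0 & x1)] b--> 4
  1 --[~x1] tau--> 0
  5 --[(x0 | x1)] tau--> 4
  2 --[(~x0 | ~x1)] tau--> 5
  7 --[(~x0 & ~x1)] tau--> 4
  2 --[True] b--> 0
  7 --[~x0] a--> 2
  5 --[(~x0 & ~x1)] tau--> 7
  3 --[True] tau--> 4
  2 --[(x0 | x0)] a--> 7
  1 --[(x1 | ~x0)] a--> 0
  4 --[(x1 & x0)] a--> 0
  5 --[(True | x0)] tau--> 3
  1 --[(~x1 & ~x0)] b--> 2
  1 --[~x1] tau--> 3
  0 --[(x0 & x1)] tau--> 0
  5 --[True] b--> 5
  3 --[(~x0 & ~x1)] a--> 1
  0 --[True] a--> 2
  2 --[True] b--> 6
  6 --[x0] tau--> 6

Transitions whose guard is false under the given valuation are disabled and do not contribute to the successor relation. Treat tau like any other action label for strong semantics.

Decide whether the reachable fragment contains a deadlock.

R = {0,1,2,3,4,5,6,7}
  0: a→0  a→2  [2 exit(s)]
  1: a→0  b→2  b→5  tau→0  tau→3  [5 exit(s)]
  2: b→0  b→6  tau→5  [3 exit(s)]
  3: a→0  a→1  a→7  tau→4  [4 exit(s)]
  4: ∅  [no exit]
  5: b→5  tau→3  tau→7  [3 exit(s)]
  6: ∅  [no exit]
  7: a→2  tau→4  tau→7  [3 exit(s)]
trace reaching 4: a·tau·tau·tau

Answer: DEADLOCK at state 4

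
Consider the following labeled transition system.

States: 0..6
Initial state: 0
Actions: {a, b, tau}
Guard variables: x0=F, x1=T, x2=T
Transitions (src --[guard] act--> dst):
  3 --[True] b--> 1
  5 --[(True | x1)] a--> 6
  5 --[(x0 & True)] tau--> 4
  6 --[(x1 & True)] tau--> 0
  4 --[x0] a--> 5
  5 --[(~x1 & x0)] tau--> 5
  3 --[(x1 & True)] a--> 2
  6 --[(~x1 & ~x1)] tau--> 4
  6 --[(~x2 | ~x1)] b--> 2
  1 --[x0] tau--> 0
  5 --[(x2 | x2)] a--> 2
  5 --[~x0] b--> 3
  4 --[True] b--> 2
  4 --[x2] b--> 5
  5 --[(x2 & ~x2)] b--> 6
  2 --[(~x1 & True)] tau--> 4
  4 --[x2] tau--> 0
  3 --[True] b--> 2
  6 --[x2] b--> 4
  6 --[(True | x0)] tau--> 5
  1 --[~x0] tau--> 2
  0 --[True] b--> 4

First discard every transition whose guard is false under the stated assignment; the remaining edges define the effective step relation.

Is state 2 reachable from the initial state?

After dropping false guards: 14 live edges.
depth 0: {0}
depth 1: {4}  cumulative {0,4}
depth 2: {2,5}  cumulative {0,2,4,5}
depth 3: {3,6}  cumulative {0,2,3,4,5,6}
depth 4: {1}  cumulative {0,1,2,3,4,5,6}
R = {0,1,2,3,4,5,6}
Path to 2: b·b

Answer: REACHABLE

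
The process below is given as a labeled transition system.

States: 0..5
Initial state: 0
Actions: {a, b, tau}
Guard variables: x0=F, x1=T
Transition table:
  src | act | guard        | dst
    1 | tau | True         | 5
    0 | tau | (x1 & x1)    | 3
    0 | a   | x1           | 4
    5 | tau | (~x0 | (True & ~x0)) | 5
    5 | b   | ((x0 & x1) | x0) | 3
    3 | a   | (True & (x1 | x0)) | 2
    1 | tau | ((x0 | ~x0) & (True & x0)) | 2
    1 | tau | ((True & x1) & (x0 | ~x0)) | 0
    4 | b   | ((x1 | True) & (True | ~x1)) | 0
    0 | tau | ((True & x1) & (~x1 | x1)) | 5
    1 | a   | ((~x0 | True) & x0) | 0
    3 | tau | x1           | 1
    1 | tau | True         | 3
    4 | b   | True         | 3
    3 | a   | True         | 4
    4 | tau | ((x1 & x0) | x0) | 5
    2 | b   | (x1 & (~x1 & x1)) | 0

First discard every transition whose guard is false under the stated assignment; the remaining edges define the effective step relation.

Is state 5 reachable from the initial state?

After dropping false guards: 12 live edges.
depth 0: {0}
depth 1: {3,4,5}  now seen {0,3,4,5}
depth 2: {1,2}  now seen {0,1,2,3,4,5}
R = {0,1,2,3,4,5}
witness 5: tau

Answer: REACHABLE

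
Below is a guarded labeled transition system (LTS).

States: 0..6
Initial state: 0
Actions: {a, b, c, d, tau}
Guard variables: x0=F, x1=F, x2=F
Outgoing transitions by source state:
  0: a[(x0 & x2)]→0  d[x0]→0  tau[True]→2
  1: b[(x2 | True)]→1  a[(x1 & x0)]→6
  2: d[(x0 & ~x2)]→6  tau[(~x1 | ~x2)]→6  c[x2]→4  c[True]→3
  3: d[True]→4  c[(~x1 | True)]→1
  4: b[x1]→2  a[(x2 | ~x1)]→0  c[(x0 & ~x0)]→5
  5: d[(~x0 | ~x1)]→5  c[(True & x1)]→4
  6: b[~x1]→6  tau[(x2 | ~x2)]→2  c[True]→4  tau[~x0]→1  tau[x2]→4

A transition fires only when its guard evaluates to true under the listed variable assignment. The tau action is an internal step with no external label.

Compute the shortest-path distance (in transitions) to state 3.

Answer: 2

Working:
Breadth-first toward 3:
  depth 0: {0}
  depth 1: {2}
  depth 2: {3,6}
3 enters at depth 2; path tau·c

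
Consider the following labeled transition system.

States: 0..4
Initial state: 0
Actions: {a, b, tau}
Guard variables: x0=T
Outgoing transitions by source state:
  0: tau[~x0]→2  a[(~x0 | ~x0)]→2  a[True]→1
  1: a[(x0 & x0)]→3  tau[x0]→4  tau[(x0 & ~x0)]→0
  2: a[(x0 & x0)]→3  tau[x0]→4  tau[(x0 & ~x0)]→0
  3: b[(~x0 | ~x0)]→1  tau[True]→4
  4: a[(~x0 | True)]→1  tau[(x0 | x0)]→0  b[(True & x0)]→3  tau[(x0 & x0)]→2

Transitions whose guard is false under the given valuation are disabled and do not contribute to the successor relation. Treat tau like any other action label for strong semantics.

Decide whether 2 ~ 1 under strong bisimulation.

Answer: BISIMILAR

Working:
Refine partition for ~:
  π0 = {{0,1,2,3,4}}
  π1 = {{0},{1,2},{3},{4}}
Fixed point at round 2; 4 class(es).
class of 2: {1,2}; class of 1: {1,2}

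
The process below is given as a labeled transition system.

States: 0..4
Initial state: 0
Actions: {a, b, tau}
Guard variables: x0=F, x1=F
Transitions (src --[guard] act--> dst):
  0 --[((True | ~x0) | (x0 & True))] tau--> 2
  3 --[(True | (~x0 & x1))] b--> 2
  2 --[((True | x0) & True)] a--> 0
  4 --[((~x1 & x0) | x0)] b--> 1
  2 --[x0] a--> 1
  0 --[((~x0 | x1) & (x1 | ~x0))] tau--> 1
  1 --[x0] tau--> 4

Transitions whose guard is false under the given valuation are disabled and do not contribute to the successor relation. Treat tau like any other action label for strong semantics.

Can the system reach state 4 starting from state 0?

Answer: UNREACHABLE

Working:
Guard filter leaves 4 enabled edge(s).
Layer 0: {0}
Layer 1: {1,2}  total {0,1,2}
Reach set: {0,1,2}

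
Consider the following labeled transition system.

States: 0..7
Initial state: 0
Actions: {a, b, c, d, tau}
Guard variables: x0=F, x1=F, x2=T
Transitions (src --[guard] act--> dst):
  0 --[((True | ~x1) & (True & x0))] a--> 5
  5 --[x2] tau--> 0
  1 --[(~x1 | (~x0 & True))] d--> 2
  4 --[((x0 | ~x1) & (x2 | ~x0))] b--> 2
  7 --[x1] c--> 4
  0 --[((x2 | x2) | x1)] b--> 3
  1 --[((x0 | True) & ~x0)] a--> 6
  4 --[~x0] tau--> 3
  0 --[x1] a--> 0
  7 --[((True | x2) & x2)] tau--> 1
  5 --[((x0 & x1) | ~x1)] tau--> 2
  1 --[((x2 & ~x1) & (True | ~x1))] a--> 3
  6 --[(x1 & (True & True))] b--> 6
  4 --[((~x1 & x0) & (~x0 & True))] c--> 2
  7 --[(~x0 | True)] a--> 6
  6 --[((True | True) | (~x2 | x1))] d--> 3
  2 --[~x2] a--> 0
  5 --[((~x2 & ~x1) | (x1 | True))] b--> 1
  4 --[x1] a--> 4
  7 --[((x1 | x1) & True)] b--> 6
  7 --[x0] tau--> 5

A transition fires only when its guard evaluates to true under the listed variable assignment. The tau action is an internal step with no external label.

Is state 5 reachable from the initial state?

Answer: UNREACHABLE

Analysis:
Guard filter leaves 12 enabled edge(s).
L0 = {0}
L1 = {3}  cumulative {0,3}
Reachable = {0,3}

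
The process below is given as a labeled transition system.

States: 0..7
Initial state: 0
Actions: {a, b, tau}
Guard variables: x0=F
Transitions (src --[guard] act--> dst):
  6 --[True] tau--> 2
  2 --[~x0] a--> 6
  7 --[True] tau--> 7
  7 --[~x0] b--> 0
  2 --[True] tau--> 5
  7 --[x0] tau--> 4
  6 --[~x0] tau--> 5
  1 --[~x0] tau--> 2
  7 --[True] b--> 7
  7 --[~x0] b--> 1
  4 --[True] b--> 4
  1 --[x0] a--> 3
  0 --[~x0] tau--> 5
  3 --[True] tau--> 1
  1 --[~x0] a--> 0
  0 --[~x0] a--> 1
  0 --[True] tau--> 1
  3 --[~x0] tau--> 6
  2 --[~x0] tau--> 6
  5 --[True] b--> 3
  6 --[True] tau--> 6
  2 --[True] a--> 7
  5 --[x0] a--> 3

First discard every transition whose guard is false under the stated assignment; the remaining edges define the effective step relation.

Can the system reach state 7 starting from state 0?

20 transition(s) survive guard evaluation.
Layer 0: {0}
Layer 1: {1,5}  cumulative {0,1,5}
Layer 2: {2,3}  cumulative {0,1,2,3,5}
Layer 3: {6,7}  cumulative {0,1,2,3,5,6,7}
R = {0,1,2,3,5,6,7}
trace reaching 7: tau·tau·a

Answer: REACHABLE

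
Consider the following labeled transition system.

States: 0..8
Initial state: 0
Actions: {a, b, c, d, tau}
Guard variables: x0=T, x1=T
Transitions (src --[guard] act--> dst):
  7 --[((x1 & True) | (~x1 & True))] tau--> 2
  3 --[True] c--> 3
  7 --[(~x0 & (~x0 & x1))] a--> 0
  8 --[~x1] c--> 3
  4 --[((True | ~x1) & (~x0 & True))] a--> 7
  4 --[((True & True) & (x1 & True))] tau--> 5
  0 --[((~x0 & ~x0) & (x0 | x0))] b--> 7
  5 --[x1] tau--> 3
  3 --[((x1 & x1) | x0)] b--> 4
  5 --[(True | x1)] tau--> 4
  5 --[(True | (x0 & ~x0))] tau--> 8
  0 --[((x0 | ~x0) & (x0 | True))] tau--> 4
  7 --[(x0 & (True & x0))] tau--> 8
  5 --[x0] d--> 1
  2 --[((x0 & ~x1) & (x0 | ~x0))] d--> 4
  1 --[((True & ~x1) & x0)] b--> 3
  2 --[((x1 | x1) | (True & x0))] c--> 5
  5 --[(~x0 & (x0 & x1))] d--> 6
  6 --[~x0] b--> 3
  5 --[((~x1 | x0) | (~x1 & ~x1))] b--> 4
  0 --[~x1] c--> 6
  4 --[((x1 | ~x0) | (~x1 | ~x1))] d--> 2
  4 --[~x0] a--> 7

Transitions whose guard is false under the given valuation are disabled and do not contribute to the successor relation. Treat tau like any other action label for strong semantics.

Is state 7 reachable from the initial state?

Answer: UNREACHABLE

Trace:
13 transition(s) survive guard evaluation.
L0 = {0}
L1 = {4}  now seen {0,4}
L2 = {2,5}  now seen {0,2,4,5}
L3 = {1,3,8}  now seen {0,1,2,3,4,5,8}
Reachable = {0,1,2,3,4,5,8}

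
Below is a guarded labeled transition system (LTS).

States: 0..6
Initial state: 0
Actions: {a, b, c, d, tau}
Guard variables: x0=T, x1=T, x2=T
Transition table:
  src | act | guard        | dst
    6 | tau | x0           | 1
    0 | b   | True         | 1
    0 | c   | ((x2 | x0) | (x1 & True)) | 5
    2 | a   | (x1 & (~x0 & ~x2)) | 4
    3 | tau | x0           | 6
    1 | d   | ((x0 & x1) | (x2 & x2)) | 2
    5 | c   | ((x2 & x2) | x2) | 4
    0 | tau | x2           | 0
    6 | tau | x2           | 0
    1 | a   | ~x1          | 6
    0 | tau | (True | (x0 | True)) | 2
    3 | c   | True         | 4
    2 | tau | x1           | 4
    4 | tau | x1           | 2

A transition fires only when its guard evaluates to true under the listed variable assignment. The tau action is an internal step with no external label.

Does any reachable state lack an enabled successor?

Answer: DEADLOCK-FREE

Trace:
R = {0,1,2,4,5}
  0: b→1  c→5  tau→0  tau→2  [4 out]
  1: d→2  [1 out]
  2: tau→4  [1 out]
  4: tau→2  [1 out]
  5: c→4  [1 out]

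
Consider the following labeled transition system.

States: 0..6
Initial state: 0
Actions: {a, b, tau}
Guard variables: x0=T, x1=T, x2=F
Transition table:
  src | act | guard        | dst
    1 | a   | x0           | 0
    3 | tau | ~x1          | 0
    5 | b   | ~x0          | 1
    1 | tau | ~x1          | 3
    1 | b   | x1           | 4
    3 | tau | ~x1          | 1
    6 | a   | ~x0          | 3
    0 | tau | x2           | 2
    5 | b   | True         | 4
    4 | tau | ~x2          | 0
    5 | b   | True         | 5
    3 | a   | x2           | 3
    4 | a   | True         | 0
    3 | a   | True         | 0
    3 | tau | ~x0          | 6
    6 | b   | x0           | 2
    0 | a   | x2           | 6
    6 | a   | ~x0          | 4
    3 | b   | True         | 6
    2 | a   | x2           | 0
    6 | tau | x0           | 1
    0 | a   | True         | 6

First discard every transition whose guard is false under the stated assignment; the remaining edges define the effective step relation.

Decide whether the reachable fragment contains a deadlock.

Reach set: {0,1,2,4,6}
  0: a→6  [1 out]
  1: a→0  b→4  [2 out]
  2: ∅  [STUCK]
  4: a→0  tau→0  [2 out]
  6: b→2  tau→1  [2 out]
Path to 2: a·b

Answer: DEADLOCK at state 2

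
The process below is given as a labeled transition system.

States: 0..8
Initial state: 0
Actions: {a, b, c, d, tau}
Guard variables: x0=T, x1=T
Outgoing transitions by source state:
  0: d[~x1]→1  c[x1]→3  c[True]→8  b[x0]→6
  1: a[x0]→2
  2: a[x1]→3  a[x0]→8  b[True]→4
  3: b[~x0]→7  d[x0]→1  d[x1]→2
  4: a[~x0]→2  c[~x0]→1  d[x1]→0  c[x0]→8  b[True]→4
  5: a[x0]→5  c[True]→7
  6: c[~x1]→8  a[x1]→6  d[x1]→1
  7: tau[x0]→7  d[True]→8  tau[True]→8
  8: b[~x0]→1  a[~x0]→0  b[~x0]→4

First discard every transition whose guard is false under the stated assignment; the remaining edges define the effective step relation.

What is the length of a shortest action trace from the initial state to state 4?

Answer: 3

Trace:
Layered search for 4:
  L0 = {0}
  L1 = {3,6,8}
  L2 = {1,2}
  L3 = {4}
first hit 4 at d=3 via c·d·b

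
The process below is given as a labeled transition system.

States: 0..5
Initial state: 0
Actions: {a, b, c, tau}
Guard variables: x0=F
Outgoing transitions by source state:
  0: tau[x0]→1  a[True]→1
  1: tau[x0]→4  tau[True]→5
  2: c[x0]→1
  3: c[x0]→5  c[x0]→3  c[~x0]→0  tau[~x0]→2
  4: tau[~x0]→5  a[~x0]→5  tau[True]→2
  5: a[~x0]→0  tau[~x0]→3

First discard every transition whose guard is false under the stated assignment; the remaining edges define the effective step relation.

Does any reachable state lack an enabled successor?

Answer: DEADLOCK at state 2

Working:
Reachable = {0,1,2,3,5}
  0: a→1  [1 exit(s)]
  1: tau→5  [1 exit(s)]
  2: ∅  [no exit]
  3: c→0  tau→2  [2 exit(s)]
  5: a→0  tau→3  [2 exit(s)]
Path to 2: a·tau·tau·tau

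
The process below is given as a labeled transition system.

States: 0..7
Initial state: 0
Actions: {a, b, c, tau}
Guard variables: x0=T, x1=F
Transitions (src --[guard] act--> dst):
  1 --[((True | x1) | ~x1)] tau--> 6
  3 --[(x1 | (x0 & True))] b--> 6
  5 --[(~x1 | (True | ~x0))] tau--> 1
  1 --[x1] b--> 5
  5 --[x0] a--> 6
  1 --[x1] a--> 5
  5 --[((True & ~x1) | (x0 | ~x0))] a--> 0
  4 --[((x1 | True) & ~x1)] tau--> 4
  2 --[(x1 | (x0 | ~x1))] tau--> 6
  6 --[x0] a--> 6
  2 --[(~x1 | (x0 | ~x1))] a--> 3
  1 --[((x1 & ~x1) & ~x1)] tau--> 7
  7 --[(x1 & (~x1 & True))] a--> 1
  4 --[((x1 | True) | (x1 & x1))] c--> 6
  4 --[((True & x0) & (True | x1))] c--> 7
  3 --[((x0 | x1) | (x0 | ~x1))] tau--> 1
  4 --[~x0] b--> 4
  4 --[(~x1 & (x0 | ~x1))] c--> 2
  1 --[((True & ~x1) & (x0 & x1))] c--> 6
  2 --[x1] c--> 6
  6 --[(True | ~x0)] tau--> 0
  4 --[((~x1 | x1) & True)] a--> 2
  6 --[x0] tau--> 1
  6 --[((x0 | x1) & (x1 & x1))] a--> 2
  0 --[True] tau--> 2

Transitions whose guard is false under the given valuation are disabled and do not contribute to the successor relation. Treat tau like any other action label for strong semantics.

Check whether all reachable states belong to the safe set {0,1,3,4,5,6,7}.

Answer: INVARIANT VIOLATED at state 2

Trace:
Safe = {0,1,3,4,5,6,7}
Reachable = {0,1,2,3,6}
  0: safe
  1: safe
  2: ✗ unsafe
  3: safe
  6: safe
counterexample path to 2: tau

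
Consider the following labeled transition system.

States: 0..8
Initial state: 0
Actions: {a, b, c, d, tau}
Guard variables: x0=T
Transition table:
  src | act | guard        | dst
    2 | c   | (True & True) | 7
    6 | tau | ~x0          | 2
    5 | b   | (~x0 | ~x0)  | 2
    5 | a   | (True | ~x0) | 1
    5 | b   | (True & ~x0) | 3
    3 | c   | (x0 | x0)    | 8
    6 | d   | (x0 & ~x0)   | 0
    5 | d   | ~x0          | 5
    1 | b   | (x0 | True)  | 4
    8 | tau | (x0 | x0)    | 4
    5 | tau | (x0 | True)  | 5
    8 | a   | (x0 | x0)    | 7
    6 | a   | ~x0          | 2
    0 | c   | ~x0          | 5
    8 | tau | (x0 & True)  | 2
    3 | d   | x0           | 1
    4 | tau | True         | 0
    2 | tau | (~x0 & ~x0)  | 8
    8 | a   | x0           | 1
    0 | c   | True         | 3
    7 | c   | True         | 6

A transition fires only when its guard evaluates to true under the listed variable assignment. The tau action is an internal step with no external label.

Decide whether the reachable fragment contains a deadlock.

Reachable = {0,1,2,3,4,6,7,8}
  0: c→3  [1 exit(s)]
  1: b→4  [1 exit(s)]
  2: c→7  [1 exit(s)]
  3: c→8  d→1  [2 exit(s)]
  4: tau→0  [1 exit(s)]
  6: ∅  [no exit]
  7: c→6  [1 exit(s)]
  8: a→1  a→7  tau→2  tau→4  [4 exit(s)]
witness 6: c·c·a·c

Answer: DEADLOCK at state 6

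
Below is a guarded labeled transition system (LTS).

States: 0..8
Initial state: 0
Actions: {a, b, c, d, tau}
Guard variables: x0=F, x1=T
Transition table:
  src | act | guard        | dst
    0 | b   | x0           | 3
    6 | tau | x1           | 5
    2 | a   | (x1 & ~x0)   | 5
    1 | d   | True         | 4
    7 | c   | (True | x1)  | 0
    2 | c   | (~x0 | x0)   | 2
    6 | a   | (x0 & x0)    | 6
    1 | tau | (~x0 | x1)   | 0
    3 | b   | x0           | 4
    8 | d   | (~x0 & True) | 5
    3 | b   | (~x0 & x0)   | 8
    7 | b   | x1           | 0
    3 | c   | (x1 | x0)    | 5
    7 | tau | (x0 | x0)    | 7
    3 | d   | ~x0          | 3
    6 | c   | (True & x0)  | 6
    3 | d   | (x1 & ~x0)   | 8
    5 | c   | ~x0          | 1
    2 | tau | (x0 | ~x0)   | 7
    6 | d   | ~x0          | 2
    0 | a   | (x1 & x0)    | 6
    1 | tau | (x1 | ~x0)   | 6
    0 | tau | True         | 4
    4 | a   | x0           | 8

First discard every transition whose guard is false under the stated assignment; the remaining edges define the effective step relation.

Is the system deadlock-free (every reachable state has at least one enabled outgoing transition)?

Answer: DEADLOCK at state 4

Analysis:
Reach set: {0,4}
  0: tau→4  [1 exit(s)]
  4: ∅  [no exit]
witness 4: tau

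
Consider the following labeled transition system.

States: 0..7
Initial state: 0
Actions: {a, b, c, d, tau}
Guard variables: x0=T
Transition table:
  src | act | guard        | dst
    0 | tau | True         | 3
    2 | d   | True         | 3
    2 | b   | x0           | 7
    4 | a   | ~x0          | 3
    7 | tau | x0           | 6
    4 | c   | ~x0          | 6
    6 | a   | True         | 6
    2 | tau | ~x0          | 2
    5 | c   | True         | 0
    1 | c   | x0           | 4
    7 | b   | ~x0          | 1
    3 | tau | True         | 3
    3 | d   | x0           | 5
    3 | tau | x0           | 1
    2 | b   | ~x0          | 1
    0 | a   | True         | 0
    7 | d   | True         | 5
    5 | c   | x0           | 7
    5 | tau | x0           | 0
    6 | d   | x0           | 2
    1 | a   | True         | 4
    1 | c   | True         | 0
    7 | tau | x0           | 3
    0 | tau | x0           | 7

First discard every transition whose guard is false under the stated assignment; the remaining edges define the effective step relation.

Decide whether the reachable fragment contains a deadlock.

Reachable = {0,1,2,3,4,5,6,7}
  0: a→0  tau→3  tau→7  [3 out]
  1: a→4  c→0  c→4  [3 out]
  2: b→7  d→3  [2 out]
  3: d→5  tau→1  tau→3  [3 out]
  4: ∅  [no exit]
  5: c→0  c→7  tau→0  [3 out]
  6: a→6  d→2  [2 out]
  7: d→5  tau→3  tau→6  [3 out]
Path to 4: tau·tau·c

Answer: DEADLOCK at state 4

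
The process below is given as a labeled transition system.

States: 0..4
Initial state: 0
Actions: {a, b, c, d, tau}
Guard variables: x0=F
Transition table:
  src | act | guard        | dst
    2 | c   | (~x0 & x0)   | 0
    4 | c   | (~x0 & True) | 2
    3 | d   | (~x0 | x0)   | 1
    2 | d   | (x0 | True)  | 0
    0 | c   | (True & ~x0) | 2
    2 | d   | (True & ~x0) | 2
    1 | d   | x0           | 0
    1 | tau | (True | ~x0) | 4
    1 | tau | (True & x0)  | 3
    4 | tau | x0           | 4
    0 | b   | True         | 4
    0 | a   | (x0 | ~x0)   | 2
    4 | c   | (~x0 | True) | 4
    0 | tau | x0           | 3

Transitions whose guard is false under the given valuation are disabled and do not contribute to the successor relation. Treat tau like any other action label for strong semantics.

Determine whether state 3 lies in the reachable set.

Answer: UNREACHABLE

Trace:
Guard filter leaves 9 enabled edge(s).
L0 = {0}
L1 = {2,4}  total {0,2,4}
Reach set: {0,2,4}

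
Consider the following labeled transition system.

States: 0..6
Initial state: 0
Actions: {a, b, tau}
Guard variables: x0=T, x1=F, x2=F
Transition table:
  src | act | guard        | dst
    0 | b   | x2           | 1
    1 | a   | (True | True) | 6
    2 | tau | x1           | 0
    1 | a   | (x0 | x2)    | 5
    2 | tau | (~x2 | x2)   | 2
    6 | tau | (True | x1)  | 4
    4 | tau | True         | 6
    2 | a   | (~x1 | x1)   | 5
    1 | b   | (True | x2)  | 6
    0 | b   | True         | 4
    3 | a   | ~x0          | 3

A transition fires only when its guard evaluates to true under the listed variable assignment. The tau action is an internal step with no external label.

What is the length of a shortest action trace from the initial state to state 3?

Layered search for 3:
  depth 0: {0}
  depth 1: {4}
  depth 2: {6}
3 never appears.

Answer: UNREACHABLE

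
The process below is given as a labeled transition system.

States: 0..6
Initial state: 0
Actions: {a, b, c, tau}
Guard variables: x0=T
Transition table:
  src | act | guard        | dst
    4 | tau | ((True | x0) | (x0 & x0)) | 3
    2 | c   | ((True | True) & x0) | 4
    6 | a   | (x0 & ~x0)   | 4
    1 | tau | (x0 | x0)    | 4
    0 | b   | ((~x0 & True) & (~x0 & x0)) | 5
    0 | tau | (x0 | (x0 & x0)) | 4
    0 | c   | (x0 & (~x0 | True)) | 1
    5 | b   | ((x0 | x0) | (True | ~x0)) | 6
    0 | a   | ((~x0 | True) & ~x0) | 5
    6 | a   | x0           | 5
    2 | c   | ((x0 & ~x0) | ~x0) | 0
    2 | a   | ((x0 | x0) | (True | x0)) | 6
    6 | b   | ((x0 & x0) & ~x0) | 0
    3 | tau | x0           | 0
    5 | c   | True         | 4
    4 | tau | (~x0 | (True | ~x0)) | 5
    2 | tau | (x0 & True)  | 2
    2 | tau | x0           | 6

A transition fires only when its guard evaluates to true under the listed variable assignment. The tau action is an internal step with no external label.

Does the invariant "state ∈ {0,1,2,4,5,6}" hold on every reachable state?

Answer: INVARIANT VIOLATED at state 3

Trace:
Safe = {0,1,2,4,5,6}
R = {0,1,3,4,5,6}
  0: ✓
  1: ✓
  3: outside
  4: ✓
  5: ✓
  6: ✓
counterexample path to 3: tau·tau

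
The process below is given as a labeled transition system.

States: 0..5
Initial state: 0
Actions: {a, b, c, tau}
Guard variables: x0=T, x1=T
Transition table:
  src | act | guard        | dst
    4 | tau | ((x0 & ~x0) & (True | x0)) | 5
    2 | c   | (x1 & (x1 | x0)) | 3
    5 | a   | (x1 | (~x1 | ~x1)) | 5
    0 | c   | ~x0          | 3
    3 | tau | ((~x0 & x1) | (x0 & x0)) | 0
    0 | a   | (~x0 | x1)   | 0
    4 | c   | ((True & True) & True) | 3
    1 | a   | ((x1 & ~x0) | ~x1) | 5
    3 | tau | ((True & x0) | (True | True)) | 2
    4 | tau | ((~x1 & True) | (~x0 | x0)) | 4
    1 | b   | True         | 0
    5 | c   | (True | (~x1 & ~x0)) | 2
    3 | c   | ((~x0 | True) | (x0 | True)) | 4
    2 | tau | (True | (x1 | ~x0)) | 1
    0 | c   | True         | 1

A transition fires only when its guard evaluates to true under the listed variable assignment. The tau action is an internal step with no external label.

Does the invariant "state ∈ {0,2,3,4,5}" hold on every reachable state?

Answer: INVARIANT VIOLATED at state 1

Trace:
Inv-set: {0,2,3,4,5}
Reach set: {0,1}
  0: ok
  1: ✗ unsafe
witness against invariant: c → 1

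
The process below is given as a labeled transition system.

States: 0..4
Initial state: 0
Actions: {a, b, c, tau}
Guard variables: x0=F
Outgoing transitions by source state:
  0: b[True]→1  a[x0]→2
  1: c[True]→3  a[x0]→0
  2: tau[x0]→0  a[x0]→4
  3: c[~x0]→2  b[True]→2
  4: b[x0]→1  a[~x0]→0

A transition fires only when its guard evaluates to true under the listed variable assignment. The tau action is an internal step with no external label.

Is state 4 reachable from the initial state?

After dropping false guards: 5 live edges.
depth 0: {0}
depth 1: {1}  cumulative {0,1}
depth 2: {3}  cumulative {0,1,3}
depth 3: {2}  cumulative {0,1,2,3}
R = {0,1,2,3}

Answer: UNREACHABLE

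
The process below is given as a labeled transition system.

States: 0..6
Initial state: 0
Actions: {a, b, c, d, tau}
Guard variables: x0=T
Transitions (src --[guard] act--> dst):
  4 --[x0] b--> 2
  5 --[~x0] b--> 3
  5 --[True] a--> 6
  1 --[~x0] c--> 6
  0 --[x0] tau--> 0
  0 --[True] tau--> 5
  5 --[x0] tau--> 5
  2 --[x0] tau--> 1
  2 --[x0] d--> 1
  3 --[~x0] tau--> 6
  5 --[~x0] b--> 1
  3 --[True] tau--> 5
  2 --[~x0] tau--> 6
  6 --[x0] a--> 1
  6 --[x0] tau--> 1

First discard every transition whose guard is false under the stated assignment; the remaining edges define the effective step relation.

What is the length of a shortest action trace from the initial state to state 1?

Answer: 3

Analysis:
Breadth-first toward 1:
  Layer 0: {0}
  Layer 1: {5}
  Layer 2: {6}
  Layer 3: {1}
depth(1)=3, e.g. tau·a·a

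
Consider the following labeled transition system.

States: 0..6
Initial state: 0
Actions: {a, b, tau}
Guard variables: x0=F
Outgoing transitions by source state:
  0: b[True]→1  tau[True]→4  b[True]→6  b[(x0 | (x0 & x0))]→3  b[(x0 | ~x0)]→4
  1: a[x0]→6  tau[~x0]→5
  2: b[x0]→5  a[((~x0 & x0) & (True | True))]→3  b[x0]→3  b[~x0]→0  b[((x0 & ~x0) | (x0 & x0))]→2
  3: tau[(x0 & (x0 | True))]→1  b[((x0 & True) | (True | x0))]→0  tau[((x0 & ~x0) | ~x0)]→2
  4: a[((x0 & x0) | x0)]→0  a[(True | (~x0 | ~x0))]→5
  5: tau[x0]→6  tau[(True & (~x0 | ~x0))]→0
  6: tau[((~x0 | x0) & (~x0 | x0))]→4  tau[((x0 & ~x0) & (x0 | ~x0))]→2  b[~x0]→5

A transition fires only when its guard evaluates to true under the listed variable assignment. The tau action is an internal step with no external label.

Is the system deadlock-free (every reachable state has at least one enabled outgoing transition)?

Reach set: {0,1,4,5,6}
  0: b→1  b→4  b→6  tau→4  [4 exit(s)]
  1: tau→5  [1 exit(s)]
  4: a→5  [1 exit(s)]
  5: tau→0  [1 exit(s)]
  6: b→5  tau→4  [2 exit(s)]

Answer: DEADLOCK-FREE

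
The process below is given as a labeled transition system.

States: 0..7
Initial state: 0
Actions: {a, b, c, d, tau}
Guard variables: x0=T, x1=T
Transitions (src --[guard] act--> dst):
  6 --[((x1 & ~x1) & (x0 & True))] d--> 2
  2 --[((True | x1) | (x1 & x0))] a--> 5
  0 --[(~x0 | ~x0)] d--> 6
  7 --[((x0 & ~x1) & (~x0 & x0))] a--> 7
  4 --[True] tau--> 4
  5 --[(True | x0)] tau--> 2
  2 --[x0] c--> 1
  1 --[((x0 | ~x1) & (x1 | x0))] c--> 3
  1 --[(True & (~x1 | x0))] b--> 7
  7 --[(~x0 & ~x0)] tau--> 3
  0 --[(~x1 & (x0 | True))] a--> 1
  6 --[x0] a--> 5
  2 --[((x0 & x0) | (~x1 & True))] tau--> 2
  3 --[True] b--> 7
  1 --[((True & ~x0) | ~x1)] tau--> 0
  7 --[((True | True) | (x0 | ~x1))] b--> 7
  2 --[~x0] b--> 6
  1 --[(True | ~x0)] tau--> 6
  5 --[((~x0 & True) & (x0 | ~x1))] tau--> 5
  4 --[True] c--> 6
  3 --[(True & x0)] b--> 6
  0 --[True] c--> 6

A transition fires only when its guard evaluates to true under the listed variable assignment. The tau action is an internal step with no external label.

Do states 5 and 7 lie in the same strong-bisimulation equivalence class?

Compute ~ classes (split until stable):
  round 0: {{0,1,2,3,4,5,6,7}}
  round 1: {{0},{1},{2},{3,7},{4},{5},{6}}
  round 2: {{0},{1},{2},{3},{4},{5},{6},{7}}
8 equivalence class(es) (converged in 3)
class of 5: {5}; class of 7: {7}

Answer: NOT BISIMILAR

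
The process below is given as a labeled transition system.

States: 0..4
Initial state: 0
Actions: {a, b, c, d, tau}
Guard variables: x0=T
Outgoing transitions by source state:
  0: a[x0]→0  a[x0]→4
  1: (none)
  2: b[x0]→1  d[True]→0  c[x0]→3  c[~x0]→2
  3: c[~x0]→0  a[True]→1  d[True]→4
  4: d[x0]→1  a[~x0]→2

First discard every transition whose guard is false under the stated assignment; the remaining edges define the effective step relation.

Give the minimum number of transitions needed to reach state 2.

Layered search for 2:
  L0 = {0}
  L1 = {4}
  L2 = {1}
2 never appears.

Answer: UNREACHABLE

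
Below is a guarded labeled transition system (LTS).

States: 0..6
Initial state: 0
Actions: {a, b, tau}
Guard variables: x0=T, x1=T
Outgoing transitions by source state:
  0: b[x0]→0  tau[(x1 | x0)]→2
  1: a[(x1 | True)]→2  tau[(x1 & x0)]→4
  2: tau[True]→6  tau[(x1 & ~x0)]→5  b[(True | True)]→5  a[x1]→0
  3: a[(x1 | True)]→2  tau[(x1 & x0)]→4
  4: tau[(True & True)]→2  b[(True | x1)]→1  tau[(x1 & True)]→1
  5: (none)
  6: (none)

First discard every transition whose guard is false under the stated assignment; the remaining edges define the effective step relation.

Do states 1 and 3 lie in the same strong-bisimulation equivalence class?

Bisimulation quotient by refinement:
  P[0] = {{0,1,2,3,4,5,6}}
  P[1] = {{0,4},{1,3},{2},{5,6}}
  P[2] = {{0},{1,3},{2},{4},{5,6}}
Fixed point at round 3; 5 class(es).
class of 1: {1,3}; class of 3: {1,3}

Answer: BISIMILAR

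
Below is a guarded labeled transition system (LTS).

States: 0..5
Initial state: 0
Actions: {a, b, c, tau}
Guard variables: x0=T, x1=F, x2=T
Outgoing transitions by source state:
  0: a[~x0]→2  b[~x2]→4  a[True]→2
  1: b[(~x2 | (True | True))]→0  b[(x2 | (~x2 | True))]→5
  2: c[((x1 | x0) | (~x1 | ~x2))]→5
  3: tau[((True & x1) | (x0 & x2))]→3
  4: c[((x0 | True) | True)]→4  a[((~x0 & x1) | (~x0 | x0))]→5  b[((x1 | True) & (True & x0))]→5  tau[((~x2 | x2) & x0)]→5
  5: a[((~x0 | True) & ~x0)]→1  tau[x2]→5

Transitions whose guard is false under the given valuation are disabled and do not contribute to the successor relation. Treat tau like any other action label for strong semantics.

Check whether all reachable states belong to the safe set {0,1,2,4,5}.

Answer: INVARIANT HOLDS

Analysis:
Safe = {0,1,2,4,5}
Reachable = {0,2,5}
  0: ✓
  2: ✓
  5: ✓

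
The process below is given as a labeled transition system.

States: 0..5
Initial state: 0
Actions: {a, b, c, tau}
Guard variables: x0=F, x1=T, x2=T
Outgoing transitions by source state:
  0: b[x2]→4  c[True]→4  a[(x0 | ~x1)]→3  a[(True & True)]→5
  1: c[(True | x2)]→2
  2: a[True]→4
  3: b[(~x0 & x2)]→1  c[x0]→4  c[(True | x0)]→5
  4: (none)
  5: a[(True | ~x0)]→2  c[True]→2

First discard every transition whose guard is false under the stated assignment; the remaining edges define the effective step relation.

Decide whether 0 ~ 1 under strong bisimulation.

Compute ~ classes (split until stable):
  π0 = {{0,1,2,3,4,5}}
  π1 = {{0},{1},{2},{3},{4},{5}}
6 equivalence class(es) (converged in 2)
0∈{0}, 1∈{1}

Answer: NOT BISIMILAR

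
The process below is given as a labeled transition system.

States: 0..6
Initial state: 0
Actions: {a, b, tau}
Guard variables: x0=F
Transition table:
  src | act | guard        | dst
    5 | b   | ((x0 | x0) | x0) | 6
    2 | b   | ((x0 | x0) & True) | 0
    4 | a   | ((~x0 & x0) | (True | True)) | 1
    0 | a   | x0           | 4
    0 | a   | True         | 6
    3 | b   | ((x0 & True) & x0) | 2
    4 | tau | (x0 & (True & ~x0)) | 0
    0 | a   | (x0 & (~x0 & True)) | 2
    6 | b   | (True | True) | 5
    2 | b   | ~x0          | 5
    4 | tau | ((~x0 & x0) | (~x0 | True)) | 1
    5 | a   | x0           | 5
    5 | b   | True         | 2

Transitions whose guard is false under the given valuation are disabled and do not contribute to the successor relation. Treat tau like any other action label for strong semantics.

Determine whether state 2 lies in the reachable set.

After dropping false guards: 6 live edges.
depth 0: {0}
depth 1: {6}  cumulative {0,6}
depth 2: {5}  cumulative {0,5,6}
depth 3: {2}  cumulative {0,2,5,6}
Reachable = {0,2,5,6}
Path to 2: a·b·b

Answer: REACHABLE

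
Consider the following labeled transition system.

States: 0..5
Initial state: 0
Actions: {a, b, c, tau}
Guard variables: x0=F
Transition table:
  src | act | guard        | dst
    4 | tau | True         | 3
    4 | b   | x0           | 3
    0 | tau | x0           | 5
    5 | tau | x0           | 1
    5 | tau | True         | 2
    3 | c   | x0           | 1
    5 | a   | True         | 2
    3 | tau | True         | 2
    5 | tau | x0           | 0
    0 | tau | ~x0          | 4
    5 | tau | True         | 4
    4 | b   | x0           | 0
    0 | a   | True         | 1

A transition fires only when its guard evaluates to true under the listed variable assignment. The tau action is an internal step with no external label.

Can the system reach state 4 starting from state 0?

Guard filter leaves 7 enabled edge(s).
Layer 0: {0}
Layer 1: {1,4}  now seen {0,1,4}
Layer 2: {3}  now seen {0,1,3,4}
Layer 3: {2}  now seen {0,1,2,3,4}
Reachable = {0,1,2,3,4}
trace reaching 4: tau

Answer: REACHABLE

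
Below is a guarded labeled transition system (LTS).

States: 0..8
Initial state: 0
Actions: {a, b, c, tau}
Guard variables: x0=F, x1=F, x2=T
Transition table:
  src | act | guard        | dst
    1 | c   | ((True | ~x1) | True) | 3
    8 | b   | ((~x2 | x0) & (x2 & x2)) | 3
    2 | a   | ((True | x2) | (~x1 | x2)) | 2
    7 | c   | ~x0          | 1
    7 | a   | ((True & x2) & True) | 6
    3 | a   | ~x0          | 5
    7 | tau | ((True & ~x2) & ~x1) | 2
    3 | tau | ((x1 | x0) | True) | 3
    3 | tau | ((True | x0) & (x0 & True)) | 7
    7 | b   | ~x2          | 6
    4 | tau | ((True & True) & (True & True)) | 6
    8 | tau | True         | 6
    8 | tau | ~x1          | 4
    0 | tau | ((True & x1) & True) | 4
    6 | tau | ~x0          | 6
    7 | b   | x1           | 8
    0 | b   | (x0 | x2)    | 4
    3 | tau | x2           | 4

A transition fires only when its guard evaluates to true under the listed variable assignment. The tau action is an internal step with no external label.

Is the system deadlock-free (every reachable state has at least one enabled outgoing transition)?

R = {0,4,6}
  0: b→4  [1 out]
  4: tau→6  [1 out]
  6: tau→6  [1 out]

Answer: DEADLOCK-FREE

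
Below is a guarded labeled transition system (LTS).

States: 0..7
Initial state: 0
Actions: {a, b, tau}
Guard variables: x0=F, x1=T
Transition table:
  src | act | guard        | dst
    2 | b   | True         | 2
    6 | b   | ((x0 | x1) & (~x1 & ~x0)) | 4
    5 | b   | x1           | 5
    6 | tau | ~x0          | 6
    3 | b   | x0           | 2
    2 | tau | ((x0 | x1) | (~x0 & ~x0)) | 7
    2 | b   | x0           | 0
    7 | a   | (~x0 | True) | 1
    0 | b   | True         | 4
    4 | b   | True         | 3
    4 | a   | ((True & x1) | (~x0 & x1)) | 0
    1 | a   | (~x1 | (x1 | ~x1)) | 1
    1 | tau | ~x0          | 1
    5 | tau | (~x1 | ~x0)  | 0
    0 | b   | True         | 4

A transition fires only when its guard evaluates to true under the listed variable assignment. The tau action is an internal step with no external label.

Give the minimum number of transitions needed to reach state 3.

BFS to 3:
  Layer 0: {0}
  Layer 1: {4}
  Layer 2: {3}
3 enters at depth 2; path b·b

Answer: 2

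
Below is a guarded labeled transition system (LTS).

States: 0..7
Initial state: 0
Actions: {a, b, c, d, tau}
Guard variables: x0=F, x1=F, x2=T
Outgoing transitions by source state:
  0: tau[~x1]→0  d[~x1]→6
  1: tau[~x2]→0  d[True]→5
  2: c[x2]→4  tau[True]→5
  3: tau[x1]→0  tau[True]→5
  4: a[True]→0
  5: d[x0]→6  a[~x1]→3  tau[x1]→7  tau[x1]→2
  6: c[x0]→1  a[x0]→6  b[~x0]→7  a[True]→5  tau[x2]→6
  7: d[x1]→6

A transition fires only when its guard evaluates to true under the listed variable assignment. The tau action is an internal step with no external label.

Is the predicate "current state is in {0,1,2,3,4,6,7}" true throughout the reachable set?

Allowed set {0,1,2,3,4,6,7}
Reach set: {0,3,5,6,7}
  0: safe
  3: safe
  5: outside
  6: safe
  7: safe
reach 5 via d·a — violates

Answer: INVARIANT VIOLATED at state 5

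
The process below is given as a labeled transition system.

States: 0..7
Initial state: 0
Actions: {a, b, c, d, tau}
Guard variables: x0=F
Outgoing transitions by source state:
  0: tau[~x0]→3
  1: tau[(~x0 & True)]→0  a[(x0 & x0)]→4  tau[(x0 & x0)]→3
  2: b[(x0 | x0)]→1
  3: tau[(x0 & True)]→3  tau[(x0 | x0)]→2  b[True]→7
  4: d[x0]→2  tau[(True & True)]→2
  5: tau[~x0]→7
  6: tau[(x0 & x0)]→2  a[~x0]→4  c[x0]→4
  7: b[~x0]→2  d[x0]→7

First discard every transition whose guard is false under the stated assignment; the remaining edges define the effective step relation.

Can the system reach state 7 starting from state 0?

Answer: REACHABLE

Trace:
7 transition(s) survive guard evaluation.
depth 0: {0}
depth 1: {3}  total {0,3}
depth 2: {7}  total {0,3,7}
depth 3: {2}  total {0,2,3,7}
Reachable = {0,2,3,7}
Path to 7: tau·b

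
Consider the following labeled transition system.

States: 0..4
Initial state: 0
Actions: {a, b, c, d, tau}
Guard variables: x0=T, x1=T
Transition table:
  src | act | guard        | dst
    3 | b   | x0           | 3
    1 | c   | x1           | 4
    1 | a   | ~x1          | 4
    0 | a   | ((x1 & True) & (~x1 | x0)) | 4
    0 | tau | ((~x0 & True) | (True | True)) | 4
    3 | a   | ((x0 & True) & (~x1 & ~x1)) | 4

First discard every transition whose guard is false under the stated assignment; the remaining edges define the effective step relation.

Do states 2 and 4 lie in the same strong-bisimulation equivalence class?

Answer: BISIMILAR

Working:
Refine partition for ~:
  round 0: {{0,1,2,3,4}}
  round 1: {{0},{1},{2,4},{3}}
stable after 2 split(s): 4 block(s)
[2]={2,4}  [4]={2,4}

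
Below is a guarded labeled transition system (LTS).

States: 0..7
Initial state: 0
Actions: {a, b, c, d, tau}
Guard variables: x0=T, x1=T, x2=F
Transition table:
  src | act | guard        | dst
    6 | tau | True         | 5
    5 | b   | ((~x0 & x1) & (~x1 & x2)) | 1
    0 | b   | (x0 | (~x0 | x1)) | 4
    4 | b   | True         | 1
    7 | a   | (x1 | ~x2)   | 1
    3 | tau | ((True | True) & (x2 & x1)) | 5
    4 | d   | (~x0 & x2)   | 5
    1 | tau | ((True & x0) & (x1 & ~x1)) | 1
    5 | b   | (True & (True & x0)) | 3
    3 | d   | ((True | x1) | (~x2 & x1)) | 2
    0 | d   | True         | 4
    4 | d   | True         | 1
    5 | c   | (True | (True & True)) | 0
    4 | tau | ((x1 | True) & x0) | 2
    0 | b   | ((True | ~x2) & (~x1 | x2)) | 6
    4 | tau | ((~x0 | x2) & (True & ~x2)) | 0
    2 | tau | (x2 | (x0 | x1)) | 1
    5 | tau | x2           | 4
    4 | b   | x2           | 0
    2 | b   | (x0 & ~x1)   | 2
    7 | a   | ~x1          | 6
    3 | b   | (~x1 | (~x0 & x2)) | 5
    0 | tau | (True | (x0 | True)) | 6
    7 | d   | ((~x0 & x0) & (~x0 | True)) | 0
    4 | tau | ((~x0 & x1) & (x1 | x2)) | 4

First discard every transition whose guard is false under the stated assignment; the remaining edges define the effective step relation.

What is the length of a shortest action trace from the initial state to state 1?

Answer: 2

Analysis:
BFS to 1:
  Layer 0: {0}
  Layer 1: {4,6}
  Layer 2: {1,2,5}
1 enters at depth 2; path b·b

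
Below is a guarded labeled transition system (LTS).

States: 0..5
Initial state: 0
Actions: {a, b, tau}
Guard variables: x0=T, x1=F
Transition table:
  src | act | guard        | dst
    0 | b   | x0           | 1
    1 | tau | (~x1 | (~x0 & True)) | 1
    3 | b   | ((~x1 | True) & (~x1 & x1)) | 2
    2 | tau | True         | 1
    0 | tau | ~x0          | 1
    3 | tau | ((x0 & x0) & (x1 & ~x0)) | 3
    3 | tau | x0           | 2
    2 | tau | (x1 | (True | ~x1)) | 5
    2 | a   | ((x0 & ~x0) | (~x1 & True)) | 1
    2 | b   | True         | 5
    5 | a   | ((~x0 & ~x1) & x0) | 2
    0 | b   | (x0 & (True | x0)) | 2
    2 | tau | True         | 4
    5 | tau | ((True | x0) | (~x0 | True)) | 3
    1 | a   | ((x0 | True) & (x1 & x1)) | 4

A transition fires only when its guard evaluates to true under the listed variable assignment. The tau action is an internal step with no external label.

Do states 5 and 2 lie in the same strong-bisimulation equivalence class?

Bisimulation quotient by refinement:
  P[0] = {{0,1,2,3,4,5}}
  P[1] = {{0},{1,3,5},{2},{4}}
  P[2] = {{0},{1,5},{2},{3},{4}}
  P[3] = {{0},{1},{2},{3},{4},{5}}
6 equivalence class(es) (converged in 4)
5∈{5}, 2∈{2}

Answer: NOT BISIMILAR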